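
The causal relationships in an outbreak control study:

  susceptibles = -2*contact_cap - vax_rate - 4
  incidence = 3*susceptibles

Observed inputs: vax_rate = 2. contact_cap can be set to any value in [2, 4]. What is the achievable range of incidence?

-42 to -30

Substituting into the susceptibles equation gives susceptibles = -2*contact_cap - 6.
This gives incidence = -6*contact_cap - 18.
Linear in contact_cap, so extremes are at the endpoints: contact_cap = 2 gives incidence = -30; contact_cap = 4 gives incidence = -42.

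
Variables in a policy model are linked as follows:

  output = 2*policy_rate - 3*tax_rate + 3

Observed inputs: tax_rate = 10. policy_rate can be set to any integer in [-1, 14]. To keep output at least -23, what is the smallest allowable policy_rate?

policy_rate = 2

Substituting into the output equation gives output = 2*policy_rate - 27.
Require 2*policy_rate - 27 ≥ -23, so policy_rate ≥ 2.
The smallest integer in [-1, 14] satisfying this is 2.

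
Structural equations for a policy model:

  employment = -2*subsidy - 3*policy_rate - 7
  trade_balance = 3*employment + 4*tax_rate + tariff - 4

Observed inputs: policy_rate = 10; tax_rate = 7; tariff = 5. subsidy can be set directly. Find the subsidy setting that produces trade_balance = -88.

subsidy = 1

Substituting into the employment equation gives employment = -2*subsidy - 37.
Substituting into the trade_balance equation gives trade_balance = -6*subsidy - 82.
Solve -6*subsidy - 82 = -88: subsidy = (-88 + 82) / -6 = 1.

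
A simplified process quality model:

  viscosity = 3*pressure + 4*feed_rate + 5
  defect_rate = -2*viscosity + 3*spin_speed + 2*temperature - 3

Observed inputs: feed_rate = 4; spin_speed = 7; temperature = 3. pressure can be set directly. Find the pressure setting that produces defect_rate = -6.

pressure = -2

Substituting into the viscosity equation gives viscosity = 3*pressure + 21.
Substituting into the defect_rate equation gives defect_rate = -6*pressure - 18.
Solve -6*pressure - 18 = -6: pressure = (-6 + 18) / -6 = -2.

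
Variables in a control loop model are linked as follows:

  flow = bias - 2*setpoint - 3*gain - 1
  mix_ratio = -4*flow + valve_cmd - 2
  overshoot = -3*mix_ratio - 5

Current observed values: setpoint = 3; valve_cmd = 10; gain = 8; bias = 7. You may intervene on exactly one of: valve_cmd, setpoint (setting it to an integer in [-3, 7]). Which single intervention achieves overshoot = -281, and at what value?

Intervening on valve_cmd: with other inputs at their observed values, overshoot = -3*valve_cmd - 287. Solving for -281 gives valve_cmd = -2, within [-3, 7].
Intervening on setpoint: overshoot = -24*setpoint - 245. Reaching -281 requires setpoint = 3/2, not an integer.

set valve_cmd = -2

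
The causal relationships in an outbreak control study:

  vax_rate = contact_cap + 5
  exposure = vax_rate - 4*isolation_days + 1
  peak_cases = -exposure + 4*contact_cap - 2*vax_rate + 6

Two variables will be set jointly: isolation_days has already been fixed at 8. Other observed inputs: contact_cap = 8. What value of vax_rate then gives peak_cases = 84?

With isolation_days held at 8:
Intervening on vax_rate fixes its value directly, overriding its dependence on contact_cap.
Substituting into the exposure equation gives exposure = vax_rate - 31.
Substituting into the peak_cases equation gives peak_cases = -3*vax_rate + 69.
Solve -3*vax_rate + 69 = 84: vax_rate = (84 - 69) / -3 = -5.

vax_rate = -5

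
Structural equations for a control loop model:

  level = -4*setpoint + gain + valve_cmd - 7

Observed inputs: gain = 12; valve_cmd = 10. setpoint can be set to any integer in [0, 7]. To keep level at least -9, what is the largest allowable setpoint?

setpoint = 6

Substituting into the level equation gives level = -4*setpoint + 15.
Require -4*setpoint + 15 ≥ -9, so setpoint ≤ 6.
The largest integer in [0, 7] satisfying this is 6.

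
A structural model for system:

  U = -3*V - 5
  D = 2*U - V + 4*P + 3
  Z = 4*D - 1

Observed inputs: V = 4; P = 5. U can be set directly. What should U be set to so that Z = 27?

Intervening on U fixes its value directly, overriding its dependence on V.
Substituting into the D equation gives D = 2*U + 19.
Substituting into the Z equation gives Z = 8*U + 75.
Solve 8*U + 75 = 27: U = (27 - 75) / 8 = -6.

U = -6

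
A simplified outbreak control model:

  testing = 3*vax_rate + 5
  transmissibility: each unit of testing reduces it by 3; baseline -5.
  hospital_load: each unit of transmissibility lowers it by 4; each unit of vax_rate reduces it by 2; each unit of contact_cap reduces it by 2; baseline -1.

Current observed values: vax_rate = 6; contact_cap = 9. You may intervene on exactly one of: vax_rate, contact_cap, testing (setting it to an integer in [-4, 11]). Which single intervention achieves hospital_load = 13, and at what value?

set testing = 2

Intervening on vax_rate: hospital_load = 34*vax_rate + 61. Reaching 13 requires vax_rate = -24/17, not an integer.
Intervening on contact_cap: hospital_load = -2*contact_cap + 283. Reaching 13 requires contact_cap = 135, outside [-4, 11].
Intervening on testing: with other inputs at their observed values, hospital_load = 12*testing - 11. Solving for 13 gives testing = 2, within [-4, 11].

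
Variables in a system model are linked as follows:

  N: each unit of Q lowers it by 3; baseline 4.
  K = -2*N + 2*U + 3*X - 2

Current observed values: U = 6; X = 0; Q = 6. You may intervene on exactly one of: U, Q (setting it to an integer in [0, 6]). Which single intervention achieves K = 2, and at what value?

set Q = 0

Intervening on U: K = 2*U + 26. Reaching 2 requires U = -12, outside [0, 6].
Intervening on Q: with other inputs at their observed values, K = 6*Q + 2. Solving for 2 gives Q = 0, within [0, 6].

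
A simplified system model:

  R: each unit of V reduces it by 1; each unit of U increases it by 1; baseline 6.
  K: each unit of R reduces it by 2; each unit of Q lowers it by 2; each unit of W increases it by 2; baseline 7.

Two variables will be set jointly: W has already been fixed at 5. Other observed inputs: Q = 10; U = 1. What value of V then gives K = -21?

With W held at 5:
Substituting into the R equation gives R = -V + 7.
Substituting into the K equation gives K = 2*V - 17.
Solve 2*V - 17 = -21: V = (-21 + 17) / 2 = -2.

V = -2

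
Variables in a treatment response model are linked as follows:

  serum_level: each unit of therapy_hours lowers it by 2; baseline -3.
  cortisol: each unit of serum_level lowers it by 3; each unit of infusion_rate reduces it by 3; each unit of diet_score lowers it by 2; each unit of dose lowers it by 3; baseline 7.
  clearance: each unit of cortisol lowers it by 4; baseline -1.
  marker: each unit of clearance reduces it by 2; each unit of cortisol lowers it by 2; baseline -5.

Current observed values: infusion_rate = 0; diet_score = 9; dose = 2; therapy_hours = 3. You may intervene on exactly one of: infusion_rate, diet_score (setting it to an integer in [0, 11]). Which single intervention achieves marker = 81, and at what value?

set diet_score = 7

Intervening on infusion_rate: marker = -18*infusion_rate + 57. Reaching 81 requires infusion_rate = -4/3, not an integer.
Intervening on diet_score: with other inputs at their observed values, marker = -12*diet_score + 165. Solving for 81 gives diet_score = 7, within [0, 11].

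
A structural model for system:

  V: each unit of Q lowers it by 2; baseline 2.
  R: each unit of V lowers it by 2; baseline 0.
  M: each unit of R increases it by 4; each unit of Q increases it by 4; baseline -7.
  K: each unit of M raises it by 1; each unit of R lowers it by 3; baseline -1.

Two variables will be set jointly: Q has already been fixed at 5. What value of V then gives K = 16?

With Q held at 5:
Intervening on V fixes its value directly, overriding its dependence on Q.
Substituting into the M equation gives M = -8*V + 13.
K becomes -2*V + 12.
Solve -2*V + 12 = 16: V = (16 - 12) / -2 = -2.

V = -2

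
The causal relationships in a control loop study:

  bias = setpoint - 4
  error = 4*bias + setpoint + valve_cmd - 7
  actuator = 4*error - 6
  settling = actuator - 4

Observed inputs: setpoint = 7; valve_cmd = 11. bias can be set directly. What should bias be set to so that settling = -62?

Intervening on bias fixes its value directly, overriding its dependence on setpoint.
Substituting into the error equation gives error = 4*bias + 11.
So actuator = 16*bias + 38.
Substituting into the settling equation gives settling = 16*bias + 34.
Solve 16*bias + 34 = -62: bias = (-62 - 34) / 16 = -6.

bias = -6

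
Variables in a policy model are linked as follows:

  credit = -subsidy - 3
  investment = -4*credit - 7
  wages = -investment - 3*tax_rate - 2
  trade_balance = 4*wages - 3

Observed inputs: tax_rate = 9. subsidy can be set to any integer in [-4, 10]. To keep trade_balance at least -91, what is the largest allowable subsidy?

Substituting into the investment equation gives investment = 4*subsidy + 5.
Substituting into the wages equation gives wages = -4*subsidy - 34.
trade_balance becomes -16*subsidy - 139.
Require -16*subsidy - 139 ≥ -91, so subsidy ≤ -3.
The largest integer in [-4, 10] satisfying this is -3.

subsidy = -3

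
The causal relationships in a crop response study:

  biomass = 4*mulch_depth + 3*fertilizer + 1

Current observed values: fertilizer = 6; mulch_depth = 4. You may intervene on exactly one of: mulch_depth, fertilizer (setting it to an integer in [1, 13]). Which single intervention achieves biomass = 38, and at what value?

Intervening on mulch_depth: biomass = 4*mulch_depth + 19. Reaching 38 requires mulch_depth = 19/4, not an integer.
Intervening on fertilizer: with other inputs at their observed values, biomass = 3*fertilizer + 17. Solving for 38 gives fertilizer = 7, within [1, 13].

set fertilizer = 7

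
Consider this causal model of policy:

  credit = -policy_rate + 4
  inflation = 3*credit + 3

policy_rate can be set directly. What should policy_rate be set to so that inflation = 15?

policy_rate = 0

Substituting into the inflation equation gives inflation = -3*policy_rate + 15.
Solve -3*policy_rate + 15 = 15: policy_rate = (15 - 15) / -3 = 0.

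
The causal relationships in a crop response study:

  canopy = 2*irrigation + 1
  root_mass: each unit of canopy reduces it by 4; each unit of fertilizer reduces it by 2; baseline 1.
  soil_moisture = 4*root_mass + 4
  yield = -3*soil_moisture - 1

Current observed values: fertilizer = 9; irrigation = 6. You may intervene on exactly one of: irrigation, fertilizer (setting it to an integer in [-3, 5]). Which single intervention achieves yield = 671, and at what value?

Intervening on irrigation: yield = 96*irrigation + 239. Reaching 671 requires irrigation = 9/2, not an integer.
Intervening on fertilizer: with other inputs at their observed values, yield = 24*fertilizer + 599. Solving for 671 gives fertilizer = 3, within [-3, 5].

set fertilizer = 3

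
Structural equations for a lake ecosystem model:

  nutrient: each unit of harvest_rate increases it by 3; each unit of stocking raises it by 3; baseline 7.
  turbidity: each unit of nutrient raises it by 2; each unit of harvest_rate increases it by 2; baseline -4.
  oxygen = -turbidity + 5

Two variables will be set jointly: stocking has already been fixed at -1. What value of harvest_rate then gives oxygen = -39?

harvest_rate = 5

With stocking held at -1:
Substituting into the nutrient equation gives nutrient = 3*harvest_rate + 4.
So turbidity = 8*harvest_rate + 4.
This gives oxygen = -8*harvest_rate + 1.
Solve -8*harvest_rate + 1 = -39: harvest_rate = (-39 - 1) / -8 = 5.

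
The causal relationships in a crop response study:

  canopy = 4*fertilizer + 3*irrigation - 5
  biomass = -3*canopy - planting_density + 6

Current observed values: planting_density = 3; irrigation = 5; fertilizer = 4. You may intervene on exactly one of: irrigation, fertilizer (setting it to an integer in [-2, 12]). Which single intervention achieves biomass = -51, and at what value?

Intervening on irrigation: biomass = -9*irrigation - 30. Reaching -51 requires irrigation = 7/3, not an integer.
Intervening on fertilizer: with other inputs at their observed values, biomass = -12*fertilizer - 27. Solving for -51 gives fertilizer = 2, within [-2, 12].

set fertilizer = 2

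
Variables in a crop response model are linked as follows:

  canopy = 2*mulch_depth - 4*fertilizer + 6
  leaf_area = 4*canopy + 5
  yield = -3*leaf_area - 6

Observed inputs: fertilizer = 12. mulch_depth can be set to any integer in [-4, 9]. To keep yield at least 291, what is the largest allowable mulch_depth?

Substituting into the canopy equation gives canopy = 2*mulch_depth - 42.
Substituting into the leaf_area equation gives leaf_area = 8*mulch_depth - 163.
Substituting into the yield equation gives yield = -24*mulch_depth + 483.
Require -24*mulch_depth + 483 ≥ 291, so mulch_depth ≤ 8.
The largest integer in [-4, 9] satisfying this is 8.

mulch_depth = 8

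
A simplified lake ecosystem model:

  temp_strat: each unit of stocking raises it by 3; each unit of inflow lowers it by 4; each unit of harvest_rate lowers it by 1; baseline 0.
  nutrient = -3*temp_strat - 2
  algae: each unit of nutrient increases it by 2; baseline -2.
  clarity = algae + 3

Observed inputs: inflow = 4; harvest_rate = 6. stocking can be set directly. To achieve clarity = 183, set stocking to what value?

Substituting into the temp_strat equation gives temp_strat = 3*stocking - 22.
nutrient becomes -9*stocking + 64.
Substituting into the algae equation gives algae = -18*stocking + 126.
Substituting into the clarity equation gives clarity = -18*stocking + 129.
Solve -18*stocking + 129 = 183: stocking = (183 - 129) / -18 = -3.

stocking = -3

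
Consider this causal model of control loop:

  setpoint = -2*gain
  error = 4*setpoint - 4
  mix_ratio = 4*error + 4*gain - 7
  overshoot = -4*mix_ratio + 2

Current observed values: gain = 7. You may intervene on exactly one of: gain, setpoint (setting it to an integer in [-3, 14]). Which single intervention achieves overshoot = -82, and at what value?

Intervening on gain: overshoot = 112*gain + 94. Reaching -82 requires gain = -11/7, not an integer.
Intervening on setpoint: with other inputs at their observed values, overshoot = -64*setpoint - 18. Solving for -82 gives setpoint = 1, within [-3, 14].

set setpoint = 1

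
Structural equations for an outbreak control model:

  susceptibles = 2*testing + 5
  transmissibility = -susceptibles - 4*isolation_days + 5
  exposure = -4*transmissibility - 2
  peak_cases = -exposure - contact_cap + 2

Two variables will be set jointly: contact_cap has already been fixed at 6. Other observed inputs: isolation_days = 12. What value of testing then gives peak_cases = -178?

testing = -2

With contact_cap held at 6:
Substituting into the transmissibility equation gives transmissibility = -2*testing - 48.
Substituting into the exposure equation gives exposure = 8*testing + 190.
This gives peak_cases = -8*testing - 194.
Solve -8*testing - 194 = -178: testing = (-178 + 194) / -8 = -2.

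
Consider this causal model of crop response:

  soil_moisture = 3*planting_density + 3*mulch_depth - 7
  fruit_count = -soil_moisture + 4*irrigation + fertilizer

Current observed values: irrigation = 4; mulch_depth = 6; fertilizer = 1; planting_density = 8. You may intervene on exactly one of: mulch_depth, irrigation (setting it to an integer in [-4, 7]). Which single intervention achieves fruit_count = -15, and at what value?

Intervening on mulch_depth: with other inputs at their observed values, fruit_count = -3*mulch_depth. Solving for -15 gives mulch_depth = 5, within [-4, 7].
Intervening on irrigation: fruit_count = 4*irrigation - 34. Reaching -15 requires irrigation = 19/4, not an integer.

set mulch_depth = 5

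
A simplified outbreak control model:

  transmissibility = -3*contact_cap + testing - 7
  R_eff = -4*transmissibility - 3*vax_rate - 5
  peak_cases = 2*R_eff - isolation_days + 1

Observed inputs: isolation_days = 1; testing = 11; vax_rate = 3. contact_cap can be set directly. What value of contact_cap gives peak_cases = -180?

contact_cap = -5

Substituting into the transmissibility equation gives transmissibility = -3*contact_cap + 4.
R_eff becomes 12*contact_cap - 30.
Substituting into the peak_cases equation gives peak_cases = 24*contact_cap - 60.
Solve 24*contact_cap - 60 = -180: contact_cap = (-180 + 60) / 24 = -5.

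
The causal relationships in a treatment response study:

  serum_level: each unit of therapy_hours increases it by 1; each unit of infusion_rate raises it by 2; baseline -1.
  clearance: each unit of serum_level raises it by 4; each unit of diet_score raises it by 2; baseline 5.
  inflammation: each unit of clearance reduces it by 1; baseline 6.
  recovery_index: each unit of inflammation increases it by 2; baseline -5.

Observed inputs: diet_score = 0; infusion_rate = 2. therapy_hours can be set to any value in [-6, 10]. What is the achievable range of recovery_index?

Substituting into the serum_level equation gives serum_level = therapy_hours + 3.
This gives clearance = 4*therapy_hours + 17.
So inflammation = -4*therapy_hours - 11.
Substituting into the recovery_index equation gives recovery_index = -8*therapy_hours - 27.
Linear in therapy_hours, so extremes are at the endpoints: therapy_hours = -6 gives recovery_index = 21; therapy_hours = 10 gives recovery_index = -107.

-107 to 21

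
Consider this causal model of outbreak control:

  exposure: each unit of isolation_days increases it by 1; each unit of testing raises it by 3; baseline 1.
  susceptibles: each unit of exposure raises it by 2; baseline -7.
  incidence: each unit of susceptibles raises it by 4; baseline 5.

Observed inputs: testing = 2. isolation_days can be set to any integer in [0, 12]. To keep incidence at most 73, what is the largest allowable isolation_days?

isolation_days = 5

Substituting into the exposure equation gives exposure = isolation_days + 7.
This gives susceptibles = 2*isolation_days + 7.
Substituting into the incidence equation gives incidence = 8*isolation_days + 33.
Require 8*isolation_days + 33 ≤ 73, so isolation_days ≤ 5.
The largest integer in [0, 12] satisfying this is 5.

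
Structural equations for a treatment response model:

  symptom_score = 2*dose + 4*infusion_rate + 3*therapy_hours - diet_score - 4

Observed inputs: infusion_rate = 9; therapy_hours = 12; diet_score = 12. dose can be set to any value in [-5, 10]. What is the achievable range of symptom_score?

46 to 76

Substituting into the symptom_score equation gives symptom_score = 2*dose + 56.
Linear in dose, so extremes are at the endpoints: dose = -5 gives symptom_score = 46; dose = 10 gives symptom_score = 76.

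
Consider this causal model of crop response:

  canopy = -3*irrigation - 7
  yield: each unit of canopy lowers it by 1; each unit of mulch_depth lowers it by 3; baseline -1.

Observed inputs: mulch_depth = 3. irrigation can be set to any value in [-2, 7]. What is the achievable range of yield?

Substituting into the yield equation gives yield = 3*irrigation - 3.
Linear in irrigation, so extremes are at the endpoints: irrigation = -2 gives yield = -9; irrigation = 7 gives yield = 18.

-9 to 18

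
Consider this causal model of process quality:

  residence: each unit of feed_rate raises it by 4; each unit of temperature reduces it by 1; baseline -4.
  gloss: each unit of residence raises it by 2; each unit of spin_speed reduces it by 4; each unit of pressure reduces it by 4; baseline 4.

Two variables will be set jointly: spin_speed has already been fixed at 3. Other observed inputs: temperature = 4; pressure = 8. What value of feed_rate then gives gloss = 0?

feed_rate = 7

With spin_speed held at 3:
Substituting into the residence equation gives residence = 4*feed_rate - 8.
Substituting into the gloss equation gives gloss = 8*feed_rate - 56.
Solve 8*feed_rate - 56 = 0: feed_rate = (0 + 56) / 8 = 7.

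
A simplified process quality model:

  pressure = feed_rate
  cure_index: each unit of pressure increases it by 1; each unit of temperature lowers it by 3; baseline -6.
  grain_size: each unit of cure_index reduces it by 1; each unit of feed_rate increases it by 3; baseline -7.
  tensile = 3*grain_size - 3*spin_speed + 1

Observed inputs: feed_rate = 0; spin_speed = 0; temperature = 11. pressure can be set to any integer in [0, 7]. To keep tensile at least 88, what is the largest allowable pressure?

Intervening on pressure fixes its value directly, overriding its dependence on feed_rate.
Substituting into the cure_index equation gives cure_index = pressure - 39.
This gives grain_size = -pressure + 32.
tensile becomes -3*pressure + 97.
Require -3*pressure + 97 ≥ 88, so pressure ≤ 3.
The largest integer in [0, 7] satisfying this is 3.

pressure = 3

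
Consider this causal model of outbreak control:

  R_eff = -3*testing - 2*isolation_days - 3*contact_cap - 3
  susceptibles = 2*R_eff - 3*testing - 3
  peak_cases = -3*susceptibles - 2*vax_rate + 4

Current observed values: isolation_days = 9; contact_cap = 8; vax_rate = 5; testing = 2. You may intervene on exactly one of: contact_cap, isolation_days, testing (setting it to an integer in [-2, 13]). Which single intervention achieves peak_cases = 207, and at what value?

Intervening on contact_cap: peak_cases = 18*contact_cap + 183. Reaching 207 requires contact_cap = 4/3, not an integer.
Intervening on isolation_days: with other inputs at their observed values, peak_cases = 12*isolation_days + 219. Solving for 207 gives isolation_days = -1, within [-2, 13].
Intervening on testing: peak_cases = 27*testing + 273. Reaching 207 requires testing = -22/9, not an integer.

set isolation_days = -1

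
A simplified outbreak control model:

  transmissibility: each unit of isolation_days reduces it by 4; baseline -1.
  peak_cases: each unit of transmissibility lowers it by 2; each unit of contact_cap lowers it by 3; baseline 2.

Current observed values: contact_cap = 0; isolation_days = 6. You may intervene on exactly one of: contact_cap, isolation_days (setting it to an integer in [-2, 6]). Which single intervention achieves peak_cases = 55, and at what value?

Intervening on contact_cap: with other inputs at their observed values, peak_cases = -3*contact_cap + 52. Solving for 55 gives contact_cap = -1, within [-2, 6].
Intervening on isolation_days: peak_cases = 8*isolation_days + 4. Reaching 55 requires isolation_days = 51/8, not an integer.

set contact_cap = -1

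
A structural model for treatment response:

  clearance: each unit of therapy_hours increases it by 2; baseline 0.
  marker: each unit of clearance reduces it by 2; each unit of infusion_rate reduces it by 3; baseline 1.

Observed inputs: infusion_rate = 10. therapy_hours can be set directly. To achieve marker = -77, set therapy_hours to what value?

Substituting into the marker equation gives marker = -4*therapy_hours - 29.
Solve -4*therapy_hours - 29 = -77: therapy_hours = (-77 + 29) / -4 = 12.

therapy_hours = 12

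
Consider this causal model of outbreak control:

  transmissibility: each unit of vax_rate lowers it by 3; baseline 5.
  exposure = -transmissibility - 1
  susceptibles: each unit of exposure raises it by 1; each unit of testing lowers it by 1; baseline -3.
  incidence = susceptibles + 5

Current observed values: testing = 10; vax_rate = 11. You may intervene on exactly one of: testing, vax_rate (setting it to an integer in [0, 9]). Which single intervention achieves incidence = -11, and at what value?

set vax_rate = 1

Intervening on testing: incidence = -testing + 29. Reaching -11 requires testing = 40, outside [0, 9].
Intervening on vax_rate: with other inputs at their observed values, incidence = 3*vax_rate - 14. Solving for -11 gives vax_rate = 1, within [0, 9].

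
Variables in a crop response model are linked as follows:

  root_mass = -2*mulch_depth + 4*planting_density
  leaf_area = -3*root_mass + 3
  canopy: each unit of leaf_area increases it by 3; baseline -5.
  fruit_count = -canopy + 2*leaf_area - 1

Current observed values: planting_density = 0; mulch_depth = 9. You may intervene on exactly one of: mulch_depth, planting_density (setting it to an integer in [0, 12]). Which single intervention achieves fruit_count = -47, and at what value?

Intervening on mulch_depth: with other inputs at their observed values, fruit_count = -6*mulch_depth + 1. Solving for -47 gives mulch_depth = 8, within [0, 12].
Intervening on planting_density: fruit_count = 12*planting_density - 53. Reaching -47 requires planting_density = 1/2, not an integer.

set mulch_depth = 8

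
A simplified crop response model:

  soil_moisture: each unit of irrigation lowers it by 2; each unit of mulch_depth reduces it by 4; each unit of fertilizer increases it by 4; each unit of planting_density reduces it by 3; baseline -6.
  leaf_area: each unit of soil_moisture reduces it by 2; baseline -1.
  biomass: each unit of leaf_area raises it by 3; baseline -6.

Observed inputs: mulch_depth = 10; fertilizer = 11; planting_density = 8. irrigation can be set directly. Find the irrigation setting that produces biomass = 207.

irrigation = 5

Substituting into the soil_moisture equation gives soil_moisture = -2*irrigation - 26.
So leaf_area = 4*irrigation + 51.
So biomass = 12*irrigation + 147.
Solve 12*irrigation + 147 = 207: irrigation = (207 - 147) / 12 = 5.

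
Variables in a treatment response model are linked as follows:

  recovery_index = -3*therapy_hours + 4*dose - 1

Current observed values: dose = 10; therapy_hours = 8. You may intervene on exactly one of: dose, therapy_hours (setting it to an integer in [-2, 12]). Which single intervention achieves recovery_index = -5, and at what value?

Intervening on dose: with other inputs at their observed values, recovery_index = 4*dose - 25. Solving for -5 gives dose = 5, within [-2, 12].
Intervening on therapy_hours: recovery_index = -3*therapy_hours + 39. Reaching -5 requires therapy_hours = 44/3, not an integer.

set dose = 5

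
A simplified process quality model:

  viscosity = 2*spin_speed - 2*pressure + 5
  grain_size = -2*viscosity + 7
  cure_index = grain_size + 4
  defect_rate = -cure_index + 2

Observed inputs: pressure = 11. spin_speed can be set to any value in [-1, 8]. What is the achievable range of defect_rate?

Substituting into the viscosity equation gives viscosity = 2*spin_speed - 17.
Substituting into the grain_size equation gives grain_size = -4*spin_speed + 41.
Substituting into the cure_index equation gives cure_index = -4*spin_speed + 45.
Substituting into the defect_rate equation gives defect_rate = 4*spin_speed - 43.
Linear in spin_speed, so extremes are at the endpoints: spin_speed = -1 gives defect_rate = -47; spin_speed = 8 gives defect_rate = -11.

-47 to -11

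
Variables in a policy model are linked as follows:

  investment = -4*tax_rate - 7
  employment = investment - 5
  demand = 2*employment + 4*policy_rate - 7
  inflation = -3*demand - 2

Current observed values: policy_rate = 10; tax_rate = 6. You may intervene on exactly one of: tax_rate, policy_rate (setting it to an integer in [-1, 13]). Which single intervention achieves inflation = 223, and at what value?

set policy_rate = 1

Intervening on tax_rate: inflation = 24*tax_rate - 29. Reaching 223 requires tax_rate = 21/2, not an integer.
Intervening on policy_rate: with other inputs at their observed values, inflation = -12*policy_rate + 235. Solving for 223 gives policy_rate = 1, within [-1, 13].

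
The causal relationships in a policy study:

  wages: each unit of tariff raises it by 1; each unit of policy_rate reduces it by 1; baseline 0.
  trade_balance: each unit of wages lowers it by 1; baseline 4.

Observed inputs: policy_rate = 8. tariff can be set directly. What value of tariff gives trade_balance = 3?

Substituting into the wages equation gives wages = tariff - 8.
Substituting into the trade_balance equation gives trade_balance = -tariff + 12.
Solve -tariff + 12 = 3: tariff = (3 - 12) / -1 = 9.

tariff = 9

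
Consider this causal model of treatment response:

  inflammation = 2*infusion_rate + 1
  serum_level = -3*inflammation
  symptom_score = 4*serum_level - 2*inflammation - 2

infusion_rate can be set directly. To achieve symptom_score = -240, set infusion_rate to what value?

infusion_rate = 8

Substituting into the serum_level equation gives serum_level = -6*infusion_rate - 3.
This gives symptom_score = -28*infusion_rate - 16.
Solve -28*infusion_rate - 16 = -240: infusion_rate = (-240 + 16) / -28 = 8.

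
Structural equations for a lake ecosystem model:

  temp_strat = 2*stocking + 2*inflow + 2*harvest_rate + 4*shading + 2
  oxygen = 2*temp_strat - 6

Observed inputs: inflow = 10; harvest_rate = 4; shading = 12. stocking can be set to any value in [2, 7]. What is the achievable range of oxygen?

Substituting into the temp_strat equation gives temp_strat = 2*stocking + 78.
oxygen becomes 4*stocking + 150.
Linear in stocking, so extremes are at the endpoints: stocking = 2 gives oxygen = 158; stocking = 7 gives oxygen = 178.

158 to 178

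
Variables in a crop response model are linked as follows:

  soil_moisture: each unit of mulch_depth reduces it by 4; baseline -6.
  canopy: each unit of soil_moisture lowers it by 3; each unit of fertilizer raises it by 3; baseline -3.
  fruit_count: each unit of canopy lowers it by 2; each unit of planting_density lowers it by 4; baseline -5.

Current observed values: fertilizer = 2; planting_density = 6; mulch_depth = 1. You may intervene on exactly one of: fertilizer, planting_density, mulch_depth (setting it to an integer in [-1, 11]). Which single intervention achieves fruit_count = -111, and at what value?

Intervening on fertilizer: fruit_count = -6*fertilizer - 83. Reaching -111 requires fertilizer = 14/3, not an integer.
Intervening on planting_density: with other inputs at their observed values, fruit_count = -4*planting_density - 71. Solving for -111 gives planting_density = 10, within [-1, 11].
Intervening on mulch_depth: fruit_count = -24*mulch_depth - 71. Reaching -111 requires mulch_depth = 5/3, not an integer.

set planting_density = 10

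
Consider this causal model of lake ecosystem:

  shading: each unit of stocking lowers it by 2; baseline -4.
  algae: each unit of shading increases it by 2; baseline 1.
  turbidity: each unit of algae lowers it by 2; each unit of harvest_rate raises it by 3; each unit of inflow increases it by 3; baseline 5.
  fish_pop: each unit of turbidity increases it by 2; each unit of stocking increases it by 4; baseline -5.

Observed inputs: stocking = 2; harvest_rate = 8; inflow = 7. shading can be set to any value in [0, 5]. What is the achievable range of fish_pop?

Intervening on shading fixes its value directly, overriding its dependence on stocking.
Substituting into the turbidity equation gives turbidity = -4*shading + 48.
Substituting into the fish_pop equation gives fish_pop = -8*shading + 99.
Linear in shading, so extremes are at the endpoints: shading = 0 gives fish_pop = 99; shading = 5 gives fish_pop = 59.

59 to 99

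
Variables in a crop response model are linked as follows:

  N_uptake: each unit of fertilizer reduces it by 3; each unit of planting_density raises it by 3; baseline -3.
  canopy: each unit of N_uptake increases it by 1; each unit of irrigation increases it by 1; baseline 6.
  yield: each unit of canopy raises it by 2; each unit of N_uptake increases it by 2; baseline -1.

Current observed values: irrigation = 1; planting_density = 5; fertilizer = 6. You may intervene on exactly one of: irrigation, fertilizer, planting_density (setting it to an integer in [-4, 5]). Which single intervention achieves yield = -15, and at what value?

set irrigation = -1

Intervening on irrigation: with other inputs at their observed values, yield = 2*irrigation - 13. Solving for -15 gives irrigation = -1, within [-4, 5].
Intervening on fertilizer: yield = -12*fertilizer + 61. Reaching -15 requires fertilizer = 19/3, not an integer.
Intervening on planting_density: yield = 12*planting_density - 71. Reaching -15 requires planting_density = 14/3, not an integer.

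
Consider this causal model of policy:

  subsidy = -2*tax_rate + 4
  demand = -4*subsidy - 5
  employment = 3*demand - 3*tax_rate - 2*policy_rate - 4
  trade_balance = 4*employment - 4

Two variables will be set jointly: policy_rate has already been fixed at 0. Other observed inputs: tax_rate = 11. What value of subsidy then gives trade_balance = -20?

subsidy = -4

With policy_rate held at 0:
Intervening on subsidy fixes its value directly, overriding its dependence on tax_rate.
Substituting into the employment equation gives employment = -12*subsidy - 52.
Substituting into the trade_balance equation gives trade_balance = -48*subsidy - 212.
Solve -48*subsidy - 212 = -20: subsidy = (-20 + 212) / -48 = -4.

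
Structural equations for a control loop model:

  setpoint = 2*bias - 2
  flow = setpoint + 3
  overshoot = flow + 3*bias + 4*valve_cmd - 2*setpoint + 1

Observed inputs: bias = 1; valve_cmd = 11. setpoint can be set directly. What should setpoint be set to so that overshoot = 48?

setpoint = 3

Intervening on setpoint fixes its value directly, overriding its dependence on bias.
Substituting into the overshoot equation gives overshoot = -setpoint + 51.
Solve -setpoint + 51 = 48: setpoint = (48 - 51) / -1 = 3.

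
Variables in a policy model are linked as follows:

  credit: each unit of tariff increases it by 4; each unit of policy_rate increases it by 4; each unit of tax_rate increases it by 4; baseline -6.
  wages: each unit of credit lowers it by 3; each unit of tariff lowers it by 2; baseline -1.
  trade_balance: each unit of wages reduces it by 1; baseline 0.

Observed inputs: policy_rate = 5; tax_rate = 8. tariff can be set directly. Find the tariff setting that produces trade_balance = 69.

tariff = -5

Substituting into the credit equation gives credit = 4*tariff + 46.
wages becomes -14*tariff - 139.
trade_balance becomes 14*tariff + 139.
Solve 14*tariff + 139 = 69: tariff = (69 - 139) / 14 = -5.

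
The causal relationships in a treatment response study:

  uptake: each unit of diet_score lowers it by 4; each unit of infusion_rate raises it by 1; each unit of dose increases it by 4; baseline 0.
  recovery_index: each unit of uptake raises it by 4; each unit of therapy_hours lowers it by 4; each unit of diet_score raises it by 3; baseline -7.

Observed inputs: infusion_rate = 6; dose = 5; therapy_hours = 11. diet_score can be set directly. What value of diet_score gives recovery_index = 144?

Substituting into the uptake equation gives uptake = -4*diet_score + 26.
Substituting into the recovery_index equation gives recovery_index = -13*diet_score + 53.
Solve -13*diet_score + 53 = 144: diet_score = (144 - 53) / -13 = -7.

diet_score = -7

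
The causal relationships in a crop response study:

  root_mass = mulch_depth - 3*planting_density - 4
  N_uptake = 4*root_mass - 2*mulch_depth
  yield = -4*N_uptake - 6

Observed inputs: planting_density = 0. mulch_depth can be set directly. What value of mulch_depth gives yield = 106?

Substituting into the root_mass equation gives root_mass = mulch_depth - 4.
Substituting into the N_uptake equation gives N_uptake = 2*mulch_depth - 16.
This gives yield = -8*mulch_depth + 58.
Solve -8*mulch_depth + 58 = 106: mulch_depth = (106 - 58) / -8 = -6.

mulch_depth = -6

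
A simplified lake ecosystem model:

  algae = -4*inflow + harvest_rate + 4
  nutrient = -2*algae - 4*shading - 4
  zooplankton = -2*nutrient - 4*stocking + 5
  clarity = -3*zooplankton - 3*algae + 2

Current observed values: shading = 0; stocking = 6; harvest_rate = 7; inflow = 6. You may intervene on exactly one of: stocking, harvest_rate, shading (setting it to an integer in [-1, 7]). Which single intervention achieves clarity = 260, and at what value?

set harvest_rate = 5

Intervening on stocking: clarity = 12*stocking + 158. Reaching 260 requires stocking = 17/2, not an integer.
Intervening on harvest_rate: with other inputs at their observed values, clarity = -15*harvest_rate + 335. Solving for 260 gives harvest_rate = 5, within [-1, 7].
Intervening on shading: clarity = -24*shading + 230. Reaching 260 requires shading = -5/4, not an integer.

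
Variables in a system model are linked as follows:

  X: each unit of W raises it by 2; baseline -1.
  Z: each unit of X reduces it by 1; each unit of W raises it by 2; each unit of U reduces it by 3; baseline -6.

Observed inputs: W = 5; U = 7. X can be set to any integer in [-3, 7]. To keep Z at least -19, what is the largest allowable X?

Intervening on X fixes its value directly, overriding its dependence on W.
Substituting into the Z equation gives Z = -X - 17.
Require -X - 17 ≥ -19, so X ≤ 2.
The largest integer in [-3, 7] satisfying this is 2.

X = 2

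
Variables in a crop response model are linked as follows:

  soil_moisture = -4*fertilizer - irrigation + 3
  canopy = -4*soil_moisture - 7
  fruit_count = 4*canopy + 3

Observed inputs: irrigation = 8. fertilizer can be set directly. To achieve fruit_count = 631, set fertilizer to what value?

Substituting into the soil_moisture equation gives soil_moisture = -4*fertilizer - 5.
canopy becomes 16*fertilizer + 13.
So fruit_count = 64*fertilizer + 55.
Solve 64*fertilizer + 55 = 631: fertilizer = (631 - 55) / 64 = 9.

fertilizer = 9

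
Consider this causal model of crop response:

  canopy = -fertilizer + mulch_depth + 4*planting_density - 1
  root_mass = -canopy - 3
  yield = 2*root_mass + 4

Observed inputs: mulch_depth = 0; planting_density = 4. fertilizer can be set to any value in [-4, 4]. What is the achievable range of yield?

-40 to -24

Substituting into the canopy equation gives canopy = -fertilizer + 15.
Substituting into the root_mass equation gives root_mass = fertilizer - 18.
Substituting into the yield equation gives yield = 2*fertilizer - 32.
Linear in fertilizer, so extremes are at the endpoints: fertilizer = -4 gives yield = -40; fertilizer = 4 gives yield = -24.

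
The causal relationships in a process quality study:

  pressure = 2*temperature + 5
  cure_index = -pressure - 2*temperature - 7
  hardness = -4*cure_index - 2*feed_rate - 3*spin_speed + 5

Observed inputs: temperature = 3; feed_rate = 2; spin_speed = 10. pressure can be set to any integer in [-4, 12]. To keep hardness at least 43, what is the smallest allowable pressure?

Intervening on pressure fixes its value directly, overriding its dependence on temperature.
Substituting into the cure_index equation gives cure_index = -pressure - 13.
So hardness = 4*pressure + 23.
Require 4*pressure + 23 ≥ 43, so pressure ≥ 5.
The smallest integer in [-4, 12] satisfying this is 5.

pressure = 5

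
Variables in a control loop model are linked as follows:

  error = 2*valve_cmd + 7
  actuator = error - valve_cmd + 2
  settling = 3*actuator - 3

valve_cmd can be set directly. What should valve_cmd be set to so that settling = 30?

Substituting into the actuator equation gives actuator = valve_cmd + 9.
settling becomes 3*valve_cmd + 24.
Solve 3*valve_cmd + 24 = 30: valve_cmd = (30 - 24) / 3 = 2.

valve_cmd = 2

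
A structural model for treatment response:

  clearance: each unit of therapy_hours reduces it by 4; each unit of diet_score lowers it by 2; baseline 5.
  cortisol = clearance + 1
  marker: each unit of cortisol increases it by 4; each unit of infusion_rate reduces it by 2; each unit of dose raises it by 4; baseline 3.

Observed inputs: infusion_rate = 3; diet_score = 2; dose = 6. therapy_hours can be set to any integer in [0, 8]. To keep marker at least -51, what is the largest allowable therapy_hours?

Substituting into the clearance equation gives clearance = -4*therapy_hours + 1.
Substituting into the cortisol equation gives cortisol = -4*therapy_hours + 2.
Substituting into the marker equation gives marker = -16*therapy_hours + 29.
Require -16*therapy_hours + 29 ≥ -51, so therapy_hours ≤ 5.
The largest integer in [0, 8] satisfying this is 5.

therapy_hours = 5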